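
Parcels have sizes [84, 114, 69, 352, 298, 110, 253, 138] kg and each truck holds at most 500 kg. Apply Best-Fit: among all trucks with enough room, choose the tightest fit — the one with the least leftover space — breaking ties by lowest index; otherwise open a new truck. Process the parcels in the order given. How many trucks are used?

4 trucks

truck 1: place 84 kg, 416 kg left
truck 1: place 114 kg, 302 kg left
truck 1: place 69 kg, 233 kg left
truck 2: place 352 kg, 148 kg left
truck 3: place 298 kg, 202 kg left
truck 2: place 110 kg, 38 kg left
truck 4: place 253 kg, 247 kg left
truck 3: place 138 kg, 64 kg left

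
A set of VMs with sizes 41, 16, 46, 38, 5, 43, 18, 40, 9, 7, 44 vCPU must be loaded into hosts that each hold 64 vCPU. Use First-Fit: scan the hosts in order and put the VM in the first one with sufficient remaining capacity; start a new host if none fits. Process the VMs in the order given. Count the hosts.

41 vCPU → host 1 (remaining 23 vCPU)
16 vCPU → host 1 (remaining 7 vCPU)
46 vCPU → host 2 (remaining 18 vCPU)
38 vCPU → host 3 (remaining 26 vCPU)
5 vCPU → host 1 (remaining 2 vCPU)
43 vCPU → host 4 (remaining 21 vCPU)
18 vCPU → host 2 (remaining 0 vCPU)
40 vCPU → host 5 (remaining 24 vCPU)
9 vCPU → host 3 (remaining 17 vCPU)
7 vCPU → host 3 (remaining 10 vCPU)
44 vCPU → host 6 (remaining 20 vCPU)
Final hosts: [41,16,5] [46,18] [38,9,7] [43] [40] [44].

6 hosts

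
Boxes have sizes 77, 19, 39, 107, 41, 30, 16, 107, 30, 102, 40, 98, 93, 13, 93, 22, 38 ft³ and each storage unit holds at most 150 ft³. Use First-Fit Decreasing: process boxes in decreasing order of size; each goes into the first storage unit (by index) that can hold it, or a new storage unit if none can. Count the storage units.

Sorted descending: 107, 107, 102, 98, 93, 93, 77, 41, 40, 39, 38, 30, 30, 22, 19, 16, 13.
storage unit 1: place 107 ft³, 43 ft³ left
storage unit 2: place 107 ft³, 43 ft³ left
storage unit 3: place 102 ft³, 48 ft³ left
storage unit 4: place 98 ft³, 52 ft³ left
storage unit 5: place 93 ft³, 57 ft³ left
storage unit 6: place 93 ft³, 57 ft³ left
storage unit 7: place 77 ft³, 73 ft³ left
storage unit 1: place 41 ft³, 2 ft³ left
storage unit 2: place 40 ft³, 3 ft³ left
storage unit 3: place 39 ft³, 9 ft³ left
storage unit 4: place 38 ft³, 14 ft³ left
storage unit 5: place 30 ft³, 27 ft³ left
storage unit 6: place 30 ft³, 27 ft³ left
storage unit 5: place 22 ft³, 5 ft³ left
storage unit 6: place 19 ft³, 8 ft³ left
storage unit 7: place 16 ft³, 57 ft³ left
storage unit 4: place 13 ft³, 1 ft³ left

7 storage units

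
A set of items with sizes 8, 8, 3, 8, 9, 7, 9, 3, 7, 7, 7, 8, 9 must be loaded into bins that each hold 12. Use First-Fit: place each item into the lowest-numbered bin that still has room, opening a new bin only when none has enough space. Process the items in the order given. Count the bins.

8 → bin 1 (remaining 4)
8 → bin 2 (remaining 4)
3 → bin 1 (remaining 1)
8 → bin 3 (remaining 4)
9 → bin 4 (remaining 3)
7 → bin 5 (remaining 5)
9 → bin 6 (remaining 3)
3 → bin 2 (remaining 1)
7 → bin 7 (remaining 5)
7 → bin 8 (remaining 5)
7 → bin 9 (remaining 5)
8 → bin 10 (remaining 4)
9 → bin 11 (remaining 3)
Final bins: [8,3] [8,3] [8] [9] [7] [9] [7] [7] [7] [8] [9].

11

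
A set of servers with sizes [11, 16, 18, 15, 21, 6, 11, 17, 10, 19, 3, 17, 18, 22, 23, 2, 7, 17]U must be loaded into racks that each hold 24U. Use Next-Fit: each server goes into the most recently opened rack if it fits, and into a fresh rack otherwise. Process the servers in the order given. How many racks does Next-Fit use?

15 racks

Put 11U in rack 1; 13U remain.
Put 16U in rack 2; 8U remain.
Put 18U in rack 3; 6U remain.
Put 15U in rack 4; 9U remain.
Put 21U in rack 5; 3U remain.
Put 6U in rack 6; 18U remain.
Put 11U in rack 6; 7U remain.
Put 17U in rack 7; 7U remain.
Put 10U in rack 8; 14U remain.
Put 19U in rack 9; 5U remain.
Put 3U in rack 9; 2U remain.
Put 17U in rack 10; 7U remain.
Put 18U in rack 11; 6U remain.
Put 22U in rack 12; 2U remain.
Put 23U in rack 13; 1U remain.
Put 2U in rack 14; 22U remain.
Put 7U in rack 14; 15U remain.
Put 17U in rack 15; 7U remain.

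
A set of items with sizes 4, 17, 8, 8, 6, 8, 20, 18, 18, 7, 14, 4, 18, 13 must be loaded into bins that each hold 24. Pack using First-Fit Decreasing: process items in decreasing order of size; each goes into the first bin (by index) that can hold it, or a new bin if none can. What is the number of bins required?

Sorted descending: 20, 18, 18, 18, 17, 14, 13, 8, 8, 8, 7, 6, 4, 4.
Put 20 in bin 1; 4 remain.
Put 18 in bin 2; 6 remain.
Put 18 in bin 3; 6 remain.
Put 18 in bin 4; 6 remain.
Put 17 in bin 5; 7 remain.
Put 14 in bin 6; 10 remain.
Put 13 in bin 7; 11 remain.
Put 8 in bin 6; 2 remain.
Put 8 in bin 7; 3 remain.
Put 8 in bin 8; 16 remain.
Put 7 in bin 5; 0 remain.
Put 6 in bin 2; 0 remain.
Put 4 in bin 1; 0 remain.
Put 4 in bin 3; 2 remain.
Final bins: [20,4] [18,6] [18,4] [18] [17,7] [14,8] [13,8] [8].

8 bins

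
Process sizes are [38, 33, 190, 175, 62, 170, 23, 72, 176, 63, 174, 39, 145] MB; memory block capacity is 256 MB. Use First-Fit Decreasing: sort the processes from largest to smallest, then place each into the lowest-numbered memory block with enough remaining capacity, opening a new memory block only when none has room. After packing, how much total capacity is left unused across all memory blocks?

Sorted descending: 190, 176, 175, 174, 170, 145, 72, 63, 62, 39, 38, 33, 23.
memory block 1: place 190 MB, 66 MB left
memory block 2: place 176 MB, 80 MB left
memory block 3: place 175 MB, 81 MB left
memory block 4: place 174 MB, 82 MB left
memory block 5: place 170 MB, 86 MB left
memory block 6: place 145 MB, 111 MB left
memory block 2: place 72 MB, 8 MB left
memory block 1: place 63 MB, 3 MB left
memory block 3: place 62 MB, 19 MB left
memory block 4: place 39 MB, 43 MB left
memory block 4: place 38 MB, 5 MB left
memory block 5: place 33 MB, 53 MB left
memory block 5: place 23 MB, 30 MB left
6 memory blocks × 256 MB = 1536 MB; used 1360 MB; unused 176 MB.

176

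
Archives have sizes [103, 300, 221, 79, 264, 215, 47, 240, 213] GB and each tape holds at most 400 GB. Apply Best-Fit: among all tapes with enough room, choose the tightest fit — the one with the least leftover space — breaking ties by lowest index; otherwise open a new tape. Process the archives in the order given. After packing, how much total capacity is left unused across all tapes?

718

tape 1: place 103 GB, 297 GB left
tape 2: place 300 GB, 100 GB left
tape 1: place 221 GB, 76 GB left
tape 2: place 79 GB, 21 GB left
tape 3: place 264 GB, 136 GB left
tape 4: place 215 GB, 185 GB left
tape 1: place 47 GB, 29 GB left
tape 5: place 240 GB, 160 GB left
tape 6: place 213 GB, 187 GB left
6 tapes × 400 GB = 2400 GB; used 1682 GB; unused 718 GB.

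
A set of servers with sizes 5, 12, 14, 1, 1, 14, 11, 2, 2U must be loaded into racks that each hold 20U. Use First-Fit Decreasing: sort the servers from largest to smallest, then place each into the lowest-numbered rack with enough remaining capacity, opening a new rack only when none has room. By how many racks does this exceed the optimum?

0

First-Fit Decreasing: [14,5,1] [14,2,2,1] [12] [11] → 4 racks.
Total size 62U; any packing needs at least ⌈62/20⌉ = 4 racks.
So 4 is already optimal.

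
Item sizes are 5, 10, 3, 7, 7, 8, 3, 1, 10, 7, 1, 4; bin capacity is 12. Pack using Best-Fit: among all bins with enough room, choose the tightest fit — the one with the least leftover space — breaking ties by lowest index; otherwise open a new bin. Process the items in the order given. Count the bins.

7

Put 5 in bin 1; 7 remain.
Put 10 in bin 2; 2 remain.
Put 3 in bin 1; 4 remain.
Put 7 in bin 3; 5 remain.
Put 7 in bin 4; 5 remain.
Put 8 in bin 5; 4 remain.
Put 3 in bin 1; 1 remain.
Put 1 in bin 1; 0 remain.
Put 10 in bin 6; 2 remain.
Put 7 in bin 7; 5 remain.
Put 1 in bin 2; 1 remain.
Put 4 in bin 5; 0 remain.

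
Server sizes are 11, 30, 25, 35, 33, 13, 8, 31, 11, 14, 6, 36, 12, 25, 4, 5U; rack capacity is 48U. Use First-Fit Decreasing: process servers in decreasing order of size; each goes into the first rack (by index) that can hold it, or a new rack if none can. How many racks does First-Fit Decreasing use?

Sorted descending: 36, 35, 33, 31, 30, 25, 25, 14, 13, 12, 11, 11, 8, 6, 5, 4.
rack 1: place 36U, 12U left
rack 2: place 35U, 13U left
rack 3: place 33U, 15U left
rack 4: place 31U, 17U left
rack 5: place 30U, 18U left
rack 6: place 25U, 23U left
rack 7: place 25U, 23U left
rack 3: place 14U, 1U left
rack 2: place 13U, 0U left
rack 1: place 12U, 0U left
rack 4: place 11U, 6U left
rack 5: place 11U, 7U left
rack 6: place 8U, 15U left
rack 4: place 6U, 0U left
rack 5: place 5U, 2U left
rack 6: place 4U, 11U left
Final racks: [36,12] [35,13] [33,14] [31,11,6] [30,11,5] [25,8,4] [25].

7 racks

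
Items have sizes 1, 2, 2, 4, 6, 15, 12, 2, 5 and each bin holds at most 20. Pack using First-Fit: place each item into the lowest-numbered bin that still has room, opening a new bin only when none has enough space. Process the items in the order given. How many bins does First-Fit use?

3

1 → bin 1 (remaining 19)
2 → bin 1 (remaining 17)
2 → bin 1 (remaining 15)
4 → bin 1 (remaining 11)
6 → bin 1 (remaining 5)
15 → bin 2 (remaining 5)
12 → bin 3 (remaining 8)
2 → bin 1 (remaining 3)
5 → bin 2 (remaining 0)
Final bins: [1,2,2,4,6,2] [15,5] [12].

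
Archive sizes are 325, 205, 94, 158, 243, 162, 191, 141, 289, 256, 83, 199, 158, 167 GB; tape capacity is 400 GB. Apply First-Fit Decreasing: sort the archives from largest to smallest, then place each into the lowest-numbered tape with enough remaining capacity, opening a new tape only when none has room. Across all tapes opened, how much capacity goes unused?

529

Sorted descending: 325, 289, 256, 243, 205, 199, 191, 167, 162, 158, 158, 141, 94, 83.
Put 325 GB in tape 1; 75 GB remain.
Put 289 GB in tape 2; 111 GB remain.
Put 256 GB in tape 3; 144 GB remain.
Put 243 GB in tape 4; 157 GB remain.
Put 205 GB in tape 5; 195 GB remain.
Put 199 GB in tape 6; 201 GB remain.
Put 191 GB in tape 5; 4 GB remain.
Put 167 GB in tape 6; 34 GB remain.
Put 162 GB in tape 7; 238 GB remain.
Put 158 GB in tape 7; 80 GB remain.
Put 158 GB in tape 8; 242 GB remain.
Put 141 GB in tape 3; 3 GB remain.
Put 94 GB in tape 2; 17 GB remain.
Put 83 GB in tape 4; 74 GB remain.
8 tapes × 400 GB = 3200 GB; used 2671 GB; unused 529 GB.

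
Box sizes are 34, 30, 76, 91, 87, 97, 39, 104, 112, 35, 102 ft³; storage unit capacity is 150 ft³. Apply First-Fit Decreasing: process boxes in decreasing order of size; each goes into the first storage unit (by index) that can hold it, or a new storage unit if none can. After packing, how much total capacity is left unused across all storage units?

243

Sorted descending: 112, 104, 102, 97, 91, 87, 76, 39, 35, 34, 30.
storage unit 1: place 112 ft³, 38 ft³ left
storage unit 2: place 104 ft³, 46 ft³ left
storage unit 3: place 102 ft³, 48 ft³ left
storage unit 4: place 97 ft³, 53 ft³ left
storage unit 5: place 91 ft³, 59 ft³ left
storage unit 6: place 87 ft³, 63 ft³ left
storage unit 7: place 76 ft³, 74 ft³ left
storage unit 2: place 39 ft³, 7 ft³ left
storage unit 1: place 35 ft³, 3 ft³ left
storage unit 3: place 34 ft³, 14 ft³ left
storage unit 4: place 30 ft³, 23 ft³ left
7 storage units × 150 ft³ = 1050 ft³; used 807 ft³; unused 243 ft³.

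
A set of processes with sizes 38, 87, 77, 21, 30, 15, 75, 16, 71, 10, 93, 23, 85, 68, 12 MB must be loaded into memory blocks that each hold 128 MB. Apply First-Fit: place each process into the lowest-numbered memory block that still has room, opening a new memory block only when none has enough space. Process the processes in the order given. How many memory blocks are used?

Put 38 MB in memory block 1; 90 MB remain.
Put 87 MB in memory block 1; 3 MB remain.
Put 77 MB in memory block 2; 51 MB remain.
Put 21 MB in memory block 2; 30 MB remain.
Put 30 MB in memory block 2; 0 MB remain.
Put 15 MB in memory block 3; 113 MB remain.
Put 75 MB in memory block 3; 38 MB remain.
Put 16 MB in memory block 3; 22 MB remain.
Put 71 MB in memory block 4; 57 MB remain.
Put 10 MB in memory block 3; 12 MB remain.
Put 93 MB in memory block 5; 35 MB remain.
Put 23 MB in memory block 4; 34 MB remain.
Put 85 MB in memory block 6; 43 MB remain.
Put 68 MB in memory block 7; 60 MB remain.
Put 12 MB in memory block 3; 0 MB remain.

7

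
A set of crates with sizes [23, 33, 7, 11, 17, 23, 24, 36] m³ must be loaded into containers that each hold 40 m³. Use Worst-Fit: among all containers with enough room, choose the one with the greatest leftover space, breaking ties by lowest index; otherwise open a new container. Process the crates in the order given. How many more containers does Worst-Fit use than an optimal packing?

1

Worst-Fit: [23,7] [33] [11,17] [23] [24] [36] → 6 containers.
Total size 174 m³; any packing needs at least ⌈174/40⌉ = 5 containers.
An optimal packing achieves that bound: [36] [33,7] [24,11] [23,17] [23] → 5 containers.
Excess: 6 − 5 = 1.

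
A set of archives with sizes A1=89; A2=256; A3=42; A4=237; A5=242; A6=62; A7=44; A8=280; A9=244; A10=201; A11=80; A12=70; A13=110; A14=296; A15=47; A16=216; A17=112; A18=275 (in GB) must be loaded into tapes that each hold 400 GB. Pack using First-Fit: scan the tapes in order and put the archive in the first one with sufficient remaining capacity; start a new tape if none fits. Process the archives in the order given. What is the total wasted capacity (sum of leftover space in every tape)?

tape 1: place A1 (89 GB), 311 GB left
tape 1: place A2 (256 GB), 55 GB left
tape 1: place A3 (42 GB), 13 GB left
tape 2: place A4 (237 GB), 163 GB left
tape 3: place A5 (242 GB), 158 GB left
tape 2: place A6 (62 GB), 101 GB left
tape 2: place A7 (44 GB), 57 GB left
tape 4: place A8 (280 GB), 120 GB left
tape 5: place A9 (244 GB), 156 GB left
tape 6: place A10 (201 GB), 199 GB left
tape 3: place A11 (80 GB), 78 GB left
tape 3: place A12 (70 GB), 8 GB left
tape 4: place A13 (110 GB), 10 GB left
tape 7: place A14 (296 GB), 104 GB left
tape 2: place A15 (47 GB), 10 GB left
tape 8: place A16 (216 GB), 184 GB left
tape 5: place A17 (112 GB), 44 GB left
tape 9: place A18 (275 GB), 125 GB left
9 tapes × 400 GB = 3600 GB; used 2903 GB; unused 697 GB.

697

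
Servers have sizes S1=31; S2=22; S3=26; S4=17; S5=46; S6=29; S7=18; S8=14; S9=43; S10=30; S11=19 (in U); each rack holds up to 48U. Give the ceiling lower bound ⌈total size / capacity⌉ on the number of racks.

Total size = 31 + 22 + 26 + 17 + 46 + 29 + 18 + 14 + 43 + 30 + 19 = 295U.
⌈295 / 48⌉ = 7.

7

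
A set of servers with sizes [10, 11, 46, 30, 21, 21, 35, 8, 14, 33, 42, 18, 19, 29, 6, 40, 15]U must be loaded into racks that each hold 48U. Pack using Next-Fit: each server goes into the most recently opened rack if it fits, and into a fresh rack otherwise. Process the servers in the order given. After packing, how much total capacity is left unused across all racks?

10U → rack 1 (remaining 38U)
11U → rack 1 (remaining 27U)
46U → rack 2 (remaining 2U)
30U → rack 3 (remaining 18U)
21U → rack 4 (remaining 27U)
21U → rack 4 (remaining 6U)
35U → rack 5 (remaining 13U)
8U → rack 5 (remaining 5U)
14U → rack 6 (remaining 34U)
33U → rack 6 (remaining 1U)
42U → rack 7 (remaining 6U)
18U → rack 8 (remaining 30U)
19U → rack 8 (remaining 11U)
29U → rack 9 (remaining 19U)
6U → rack 9 (remaining 13U)
40U → rack 10 (remaining 8U)
15U → rack 11 (remaining 33U)
11 racks × 48U = 528U; used 398U; unused 130U.

130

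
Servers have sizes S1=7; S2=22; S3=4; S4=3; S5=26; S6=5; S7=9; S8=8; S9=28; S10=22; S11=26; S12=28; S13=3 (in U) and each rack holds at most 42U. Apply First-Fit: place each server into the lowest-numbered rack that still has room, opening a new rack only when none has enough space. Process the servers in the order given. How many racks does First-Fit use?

6

rack 1: place S1 (7U), 35U left
rack 1: place S2 (22U), 13U left
rack 1: place S3 (4U), 9U left
rack 1: place S4 (3U), 6U left
rack 2: place S5 (26U), 16U left
rack 1: place S6 (5U), 1U left
rack 2: place S7 (9U), 7U left
rack 3: place S8 (8U), 34U left
rack 3: place S9 (28U), 6U left
rack 4: place S10 (22U), 20U left
rack 5: place S11 (26U), 16U left
rack 6: place S12 (28U), 14U left
rack 2: place S13 (3U), 4U left
Final racks: [7,22,4,3,5] [26,9,3] [8,28] [22] [26] [28].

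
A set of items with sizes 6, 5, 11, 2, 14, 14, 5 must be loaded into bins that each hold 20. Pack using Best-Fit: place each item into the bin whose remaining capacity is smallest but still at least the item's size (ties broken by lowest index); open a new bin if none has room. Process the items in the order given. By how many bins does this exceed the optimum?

Best-Fit: [6,5,2] [11] [14,5] [14] → 4 bins.
Total size 57; any packing needs at least ⌈57/20⌉ = 3 bins.
An optimal packing achieves that bound: [14,6] [14,5] [11,5,2] → 3 bins.
Excess: 4 − 3 = 1.

1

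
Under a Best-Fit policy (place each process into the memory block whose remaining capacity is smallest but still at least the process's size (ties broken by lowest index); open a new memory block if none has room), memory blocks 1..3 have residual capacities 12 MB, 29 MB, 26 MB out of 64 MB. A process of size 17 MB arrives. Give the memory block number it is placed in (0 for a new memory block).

3

Memory blocks with room: memory block 2 (29 MB), memory block 3 (26 MB).
Tightest fit is memory block 3 with 26 MB free.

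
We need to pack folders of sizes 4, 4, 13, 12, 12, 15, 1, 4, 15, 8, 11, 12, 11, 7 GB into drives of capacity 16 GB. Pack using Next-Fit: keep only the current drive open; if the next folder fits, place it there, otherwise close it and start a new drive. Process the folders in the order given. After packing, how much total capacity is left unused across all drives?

63

drive 1: place 4 GB, 12 GB left
drive 1: place 4 GB, 8 GB left
drive 2: place 13 GB, 3 GB left
drive 3: place 12 GB, 4 GB left
drive 4: place 12 GB, 4 GB left
drive 5: place 15 GB, 1 GB left
drive 5: place 1 GB, 0 GB left
drive 6: place 4 GB, 12 GB left
drive 7: place 15 GB, 1 GB left
drive 8: place 8 GB, 8 GB left
drive 9: place 11 GB, 5 GB left
drive 10: place 12 GB, 4 GB left
drive 11: place 11 GB, 5 GB left
drive 12: place 7 GB, 9 GB left
12 drives × 16 GB = 192 GB; used 129 GB; unused 63 GB.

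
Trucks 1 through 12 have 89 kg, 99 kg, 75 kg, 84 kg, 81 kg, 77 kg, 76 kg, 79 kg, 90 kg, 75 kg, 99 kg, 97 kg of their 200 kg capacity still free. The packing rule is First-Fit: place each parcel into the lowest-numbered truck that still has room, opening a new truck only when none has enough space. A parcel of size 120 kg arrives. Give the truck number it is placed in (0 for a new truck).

0

No truck has ≥ 120 kg free, so a new truck is opened.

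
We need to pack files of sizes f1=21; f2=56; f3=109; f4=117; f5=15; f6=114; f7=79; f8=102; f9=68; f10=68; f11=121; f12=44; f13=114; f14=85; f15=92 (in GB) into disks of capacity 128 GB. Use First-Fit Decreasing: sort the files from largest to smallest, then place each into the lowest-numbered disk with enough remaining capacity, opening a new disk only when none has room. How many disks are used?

Sorted descending: 121, 117, 114, 114, 109, 102, 92, 85, 79, 68, 68, 56, 44, 21, 15.
121 GB → disk 1 (remaining 7 GB)
117 GB → disk 2 (remaining 11 GB)
114 GB → disk 3 (remaining 14 GB)
114 GB → disk 4 (remaining 14 GB)
109 GB → disk 5 (remaining 19 GB)
102 GB → disk 6 (remaining 26 GB)
92 GB → disk 7 (remaining 36 GB)
85 GB → disk 8 (remaining 43 GB)
79 GB → disk 9 (remaining 49 GB)
68 GB → disk 10 (remaining 60 GB)
68 GB → disk 11 (remaining 60 GB)
56 GB → disk 10 (remaining 4 GB)
44 GB → disk 9 (remaining 5 GB)
21 GB → disk 6 (remaining 5 GB)
15 GB → disk 5 (remaining 4 GB)
Final disks: [121] [117] [114] [114] [109,15] [102,21] [92] [85] [79,44] [68,56] [68].

11 disks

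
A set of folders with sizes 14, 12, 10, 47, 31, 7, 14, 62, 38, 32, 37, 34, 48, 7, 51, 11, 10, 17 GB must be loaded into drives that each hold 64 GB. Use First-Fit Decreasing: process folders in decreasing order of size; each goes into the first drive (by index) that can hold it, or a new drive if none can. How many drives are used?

Sorted descending: 62, 51, 48, 47, 38, 37, 34, 32, 31, 17, 14, 14, 12, 11, 10, 10, 7, 7.
62 GB → drive 1 (remaining 2 GB)
51 GB → drive 2 (remaining 13 GB)
48 GB → drive 3 (remaining 16 GB)
47 GB → drive 4 (remaining 17 GB)
38 GB → drive 5 (remaining 26 GB)
37 GB → drive 6 (remaining 27 GB)
34 GB → drive 7 (remaining 30 GB)
32 GB → drive 8 (remaining 32 GB)
31 GB → drive 8 (remaining 1 GB)
17 GB → drive 4 (remaining 0 GB)
14 GB → drive 3 (remaining 2 GB)
14 GB → drive 5 (remaining 12 GB)
12 GB → drive 2 (remaining 1 GB)
11 GB → drive 5 (remaining 1 GB)
10 GB → drive 6 (remaining 17 GB)
10 GB → drive 6 (remaining 7 GB)
7 GB → drive 6 (remaining 0 GB)
7 GB → drive 7 (remaining 23 GB)

8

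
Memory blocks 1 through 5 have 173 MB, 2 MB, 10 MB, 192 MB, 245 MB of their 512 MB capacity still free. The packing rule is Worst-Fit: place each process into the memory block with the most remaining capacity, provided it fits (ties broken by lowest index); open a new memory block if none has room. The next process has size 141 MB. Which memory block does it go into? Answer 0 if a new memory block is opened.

5

Memory blocks with room: memory block 1 (173 MB), memory block 4 (192 MB), memory block 5 (245 MB).
Most room is memory block 5 with 245 MB free.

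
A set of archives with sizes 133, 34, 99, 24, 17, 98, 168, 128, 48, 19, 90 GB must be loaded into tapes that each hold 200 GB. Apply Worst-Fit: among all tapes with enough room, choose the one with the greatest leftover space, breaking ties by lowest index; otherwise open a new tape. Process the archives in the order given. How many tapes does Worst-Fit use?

6

tape 1: place 133 GB, 67 GB left
tape 1: place 34 GB, 33 GB left
tape 2: place 99 GB, 101 GB left
tape 2: place 24 GB, 77 GB left
tape 2: place 17 GB, 60 GB left
tape 3: place 98 GB, 102 GB left
tape 4: place 168 GB, 32 GB left
tape 5: place 128 GB, 72 GB left
tape 3: place 48 GB, 54 GB left
tape 5: place 19 GB, 53 GB left
tape 6: place 90 GB, 110 GB left
Final tapes: [133,34] [99,24,17] [98,48] [168] [128,19] [90].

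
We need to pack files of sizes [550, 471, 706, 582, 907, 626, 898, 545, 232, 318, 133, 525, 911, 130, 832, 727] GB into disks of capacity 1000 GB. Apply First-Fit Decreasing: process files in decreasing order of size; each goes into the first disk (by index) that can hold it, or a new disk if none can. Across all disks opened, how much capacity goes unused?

Sorted descending: 911, 907, 898, 832, 727, 706, 626, 582, 550, 545, 525, 471, 318, 232, 133, 130.
911 GB → disk 1 (remaining 89 GB)
907 GB → disk 2 (remaining 93 GB)
898 GB → disk 3 (remaining 102 GB)
832 GB → disk 4 (remaining 168 GB)
727 GB → disk 5 (remaining 273 GB)
706 GB → disk 6 (remaining 294 GB)
626 GB → disk 7 (remaining 374 GB)
582 GB → disk 8 (remaining 418 GB)
550 GB → disk 9 (remaining 450 GB)
545 GB → disk 10 (remaining 455 GB)
525 GB → disk 11 (remaining 475 GB)
471 GB → disk 11 (remaining 4 GB)
318 GB → disk 7 (remaining 56 GB)
232 GB → disk 5 (remaining 41 GB)
133 GB → disk 4 (remaining 35 GB)
130 GB → disk 6 (remaining 164 GB)
11 disks × 1000 GB = 11000 GB; used 9093 GB; unused 1907 GB.

1907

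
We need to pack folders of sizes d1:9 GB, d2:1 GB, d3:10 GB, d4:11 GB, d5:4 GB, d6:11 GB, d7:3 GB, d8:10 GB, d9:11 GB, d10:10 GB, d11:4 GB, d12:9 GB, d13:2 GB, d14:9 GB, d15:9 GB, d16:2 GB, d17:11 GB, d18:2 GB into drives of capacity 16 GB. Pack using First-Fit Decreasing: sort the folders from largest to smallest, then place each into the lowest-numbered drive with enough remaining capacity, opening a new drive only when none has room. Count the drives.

11 drives

Sorted descending: 11, 11, 11, 11, 10, 10, 10, 9, 9, 9, 9, 4, 4, 3, 2, 2, 2, 1.
Put 11 GB in drive 1; 5 GB remain.
Put 11 GB in drive 2; 5 GB remain.
Put 11 GB in drive 3; 5 GB remain.
Put 11 GB in drive 4; 5 GB remain.
Put 10 GB in drive 5; 6 GB remain.
Put 10 GB in drive 6; 6 GB remain.
Put 10 GB in drive 7; 6 GB remain.
Put 9 GB in drive 8; 7 GB remain.
Put 9 GB in drive 9; 7 GB remain.
Put 9 GB in drive 10; 7 GB remain.
Put 9 GB in drive 11; 7 GB remain.
Put 4 GB in drive 1; 1 GB remain.
Put 4 GB in drive 2; 1 GB remain.
Put 3 GB in drive 3; 2 GB remain.
Put 2 GB in drive 3; 0 GB remain.
Put 2 GB in drive 4; 3 GB remain.
Put 2 GB in drive 4; 1 GB remain.
Put 1 GB in drive 1; 0 GB remain.
Final drives: [11,4,1] [11,4] [11,3,2] [11,2,2] [10] [10] [10] [9] [9] [9] [9].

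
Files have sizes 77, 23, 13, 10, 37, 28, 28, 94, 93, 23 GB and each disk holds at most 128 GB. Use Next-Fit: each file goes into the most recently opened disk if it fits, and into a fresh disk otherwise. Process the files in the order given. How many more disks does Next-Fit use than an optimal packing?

Next-Fit: [77,23,13,10] [37,28,28] [94] [93,23] → 4 disks.
Total size 426 GB; any packing needs at least ⌈426/128⌉ = 4 disks.
So 4 is already optimal.

0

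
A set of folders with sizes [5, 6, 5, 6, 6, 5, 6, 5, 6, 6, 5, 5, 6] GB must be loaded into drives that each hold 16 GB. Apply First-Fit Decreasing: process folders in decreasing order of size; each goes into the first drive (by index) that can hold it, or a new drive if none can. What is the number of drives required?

Sorted descending: 6, 6, 6, 6, 6, 6, 6, 5, 5, 5, 5, 5, 5.
drive 1: place 6 GB, 10 GB left
drive 1: place 6 GB, 4 GB left
drive 2: place 6 GB, 10 GB left
drive 2: place 6 GB, 4 GB left
drive 3: place 6 GB, 10 GB left
drive 3: place 6 GB, 4 GB left
drive 4: place 6 GB, 10 GB left
drive 4: place 5 GB, 5 GB left
drive 4: place 5 GB, 0 GB left
drive 5: place 5 GB, 11 GB left
drive 5: place 5 GB, 6 GB left
drive 5: place 5 GB, 1 GB left
drive 6: place 5 GB, 11 GB left

6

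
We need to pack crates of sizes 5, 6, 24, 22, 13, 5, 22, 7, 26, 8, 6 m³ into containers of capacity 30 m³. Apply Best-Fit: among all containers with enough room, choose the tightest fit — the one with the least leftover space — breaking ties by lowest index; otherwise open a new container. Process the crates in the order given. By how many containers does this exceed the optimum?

0

Best-Fit: [5,6,13,5] [24,6] [22,7] [22,8] [26] → 5 containers.
Total size 144 m³; any packing needs at least ⌈144/30⌉ = 5 containers.
So 5 is already optimal.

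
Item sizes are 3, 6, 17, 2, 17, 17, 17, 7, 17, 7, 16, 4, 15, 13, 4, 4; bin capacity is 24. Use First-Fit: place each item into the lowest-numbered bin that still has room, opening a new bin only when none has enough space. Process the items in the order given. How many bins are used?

bin 1: place 3, 21 left
bin 1: place 6, 15 left
bin 2: place 17, 7 left
bin 1: place 2, 13 left
bin 3: place 17, 7 left
bin 4: place 17, 7 left
bin 5: place 17, 7 left
bin 1: place 7, 6 left
bin 6: place 17, 7 left
bin 2: place 7, 0 left
bin 7: place 16, 8 left
bin 1: place 4, 2 left
bin 8: place 15, 9 left
bin 9: place 13, 11 left
bin 3: place 4, 3 left
bin 4: place 4, 3 left

9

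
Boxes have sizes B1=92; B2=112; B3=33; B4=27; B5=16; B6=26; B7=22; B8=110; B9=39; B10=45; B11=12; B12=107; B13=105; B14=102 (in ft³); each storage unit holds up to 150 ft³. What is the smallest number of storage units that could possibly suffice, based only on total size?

6

Total size = 92 + 112 + 33 + 27 + 16 + 26 + 22 + 110 + 39 + 45 + 12 + 107 + 105 + 102 = 848 ft³.
⌈848 / 150⌉ = 6.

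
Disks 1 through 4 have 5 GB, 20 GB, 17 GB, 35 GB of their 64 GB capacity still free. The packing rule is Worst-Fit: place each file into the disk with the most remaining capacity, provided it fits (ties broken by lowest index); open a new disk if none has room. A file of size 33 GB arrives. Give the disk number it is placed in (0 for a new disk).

4

Disks with room: disk 4 (35 GB).
Most room is disk 4 with 35 GB free.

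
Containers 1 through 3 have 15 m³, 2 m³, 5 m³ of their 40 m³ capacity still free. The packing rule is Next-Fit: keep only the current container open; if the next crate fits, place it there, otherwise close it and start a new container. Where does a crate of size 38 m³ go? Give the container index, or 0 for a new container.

Next-Fit only looks at container 3, which has 5 m³ free.
38 m³ does not fit, so a new container is opened.

0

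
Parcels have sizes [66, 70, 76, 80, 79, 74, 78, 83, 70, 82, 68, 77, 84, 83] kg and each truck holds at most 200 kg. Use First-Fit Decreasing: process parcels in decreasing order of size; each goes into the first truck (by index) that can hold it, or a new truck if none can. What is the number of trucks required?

Sorted descending: 84, 83, 83, 82, 80, 79, 78, 77, 76, 74, 70, 70, 68, 66.
Put 84 kg in truck 1; 116 kg remain.
Put 83 kg in truck 1; 33 kg remain.
Put 83 kg in truck 2; 117 kg remain.
Put 82 kg in truck 2; 35 kg remain.
Put 80 kg in truck 3; 120 kg remain.
Put 79 kg in truck 3; 41 kg remain.
Put 78 kg in truck 4; 122 kg remain.
Put 77 kg in truck 4; 45 kg remain.
Put 76 kg in truck 5; 124 kg remain.
Put 74 kg in truck 5; 50 kg remain.
Put 70 kg in truck 6; 130 kg remain.
Put 70 kg in truck 6; 60 kg remain.
Put 68 kg in truck 7; 132 kg remain.
Put 66 kg in truck 7; 66 kg remain.

7 trucks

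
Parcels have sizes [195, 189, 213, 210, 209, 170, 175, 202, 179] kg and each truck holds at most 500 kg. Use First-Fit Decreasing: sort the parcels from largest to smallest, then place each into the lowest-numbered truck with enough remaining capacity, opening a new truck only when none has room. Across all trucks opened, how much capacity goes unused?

758

Sorted descending: 213, 210, 209, 202, 195, 189, 179, 175, 170.
Put 213 kg in truck 1; 287 kg remain.
Put 210 kg in truck 1; 77 kg remain.
Put 209 kg in truck 2; 291 kg remain.
Put 202 kg in truck 2; 89 kg remain.
Put 195 kg in truck 3; 305 kg remain.
Put 189 kg in truck 3; 116 kg remain.
Put 179 kg in truck 4; 321 kg remain.
Put 175 kg in truck 4; 146 kg remain.
Put 170 kg in truck 5; 330 kg remain.
5 trucks × 500 kg = 2500 kg; used 1742 kg; unused 758 kg.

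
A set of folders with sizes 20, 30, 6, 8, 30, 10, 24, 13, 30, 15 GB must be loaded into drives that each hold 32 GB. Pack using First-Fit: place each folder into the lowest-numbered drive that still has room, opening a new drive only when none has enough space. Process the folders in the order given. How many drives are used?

7

Put 20 GB in drive 1; 12 GB remain.
Put 30 GB in drive 2; 2 GB remain.
Put 6 GB in drive 1; 6 GB remain.
Put 8 GB in drive 3; 24 GB remain.
Put 30 GB in drive 4; 2 GB remain.
Put 10 GB in drive 3; 14 GB remain.
Put 24 GB in drive 5; 8 GB remain.
Put 13 GB in drive 3; 1 GB remain.
Put 30 GB in drive 6; 2 GB remain.
Put 15 GB in drive 7; 17 GB remain.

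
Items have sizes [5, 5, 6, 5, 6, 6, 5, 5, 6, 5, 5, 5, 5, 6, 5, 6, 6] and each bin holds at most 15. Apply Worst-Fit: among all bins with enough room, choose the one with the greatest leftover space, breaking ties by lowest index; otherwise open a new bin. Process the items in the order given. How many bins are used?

bin 1: place 5, 10 left
bin 1: place 5, 5 left
bin 2: place 6, 9 left
bin 2: place 5, 4 left
bin 3: place 6, 9 left
bin 3: place 6, 3 left
bin 1: place 5, 0 left
bin 4: place 5, 10 left
bin 4: place 6, 4 left
bin 5: place 5, 10 left
bin 5: place 5, 5 left
bin 5: place 5, 0 left
bin 6: place 5, 10 left
bin 6: place 6, 4 left
bin 7: place 5, 10 left
bin 7: place 6, 4 left
bin 8: place 6, 9 left

8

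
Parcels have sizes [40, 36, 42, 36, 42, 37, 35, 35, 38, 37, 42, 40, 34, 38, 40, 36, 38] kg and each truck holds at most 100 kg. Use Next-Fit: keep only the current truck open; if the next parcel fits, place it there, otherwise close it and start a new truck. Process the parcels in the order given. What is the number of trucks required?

9

truck 1: place 40 kg, 60 kg left
truck 1: place 36 kg, 24 kg left
truck 2: place 42 kg, 58 kg left
truck 2: place 36 kg, 22 kg left
truck 3: place 42 kg, 58 kg left
truck 3: place 37 kg, 21 kg left
truck 4: place 35 kg, 65 kg left
truck 4: place 35 kg, 30 kg left
truck 5: place 38 kg, 62 kg left
truck 5: place 37 kg, 25 kg left
truck 6: place 42 kg, 58 kg left
truck 6: place 40 kg, 18 kg left
truck 7: place 34 kg, 66 kg left
truck 7: place 38 kg, 28 kg left
truck 8: place 40 kg, 60 kg left
truck 8: place 36 kg, 24 kg left
truck 9: place 38 kg, 62 kg left
Final trucks: [40,36] [42,36] [42,37] [35,35] [38,37] [42,40] [34,38] [40,36] [38].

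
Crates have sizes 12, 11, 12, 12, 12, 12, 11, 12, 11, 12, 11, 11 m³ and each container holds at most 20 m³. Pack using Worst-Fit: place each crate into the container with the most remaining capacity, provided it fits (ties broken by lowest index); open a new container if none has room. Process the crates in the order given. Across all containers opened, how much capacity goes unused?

101

container 1: place 12 m³, 8 m³ left
container 2: place 11 m³, 9 m³ left
container 3: place 12 m³, 8 m³ left
container 4: place 12 m³, 8 m³ left
container 5: place 12 m³, 8 m³ left
container 6: place 12 m³, 8 m³ left
container 7: place 11 m³, 9 m³ left
container 8: place 12 m³, 8 m³ left
container 9: place 11 m³, 9 m³ left
container 10: place 12 m³, 8 m³ left
container 11: place 11 m³, 9 m³ left
container 12: place 11 m³, 9 m³ left
12 containers × 20 m³ = 240 m³; used 139 m³; unused 101 m³.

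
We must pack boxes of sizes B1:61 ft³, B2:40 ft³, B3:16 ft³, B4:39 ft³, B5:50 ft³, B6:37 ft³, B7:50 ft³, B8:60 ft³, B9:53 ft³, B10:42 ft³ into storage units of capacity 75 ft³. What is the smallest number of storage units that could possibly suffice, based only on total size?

6 storage units

Total size = 61 + 40 + 16 + 39 + 50 + 37 + 50 + 60 + 53 + 42 = 448 ft³.
⌈448 / 75⌉ = 6.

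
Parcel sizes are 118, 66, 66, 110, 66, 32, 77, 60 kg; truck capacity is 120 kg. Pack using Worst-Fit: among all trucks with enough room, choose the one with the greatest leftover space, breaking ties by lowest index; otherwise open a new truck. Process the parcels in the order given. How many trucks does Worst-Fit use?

truck 1: place 118 kg, 2 kg left
truck 2: place 66 kg, 54 kg left
truck 3: place 66 kg, 54 kg left
truck 4: place 110 kg, 10 kg left
truck 5: place 66 kg, 54 kg left
truck 2: place 32 kg, 22 kg left
truck 6: place 77 kg, 43 kg left
truck 7: place 60 kg, 60 kg left

7 trucks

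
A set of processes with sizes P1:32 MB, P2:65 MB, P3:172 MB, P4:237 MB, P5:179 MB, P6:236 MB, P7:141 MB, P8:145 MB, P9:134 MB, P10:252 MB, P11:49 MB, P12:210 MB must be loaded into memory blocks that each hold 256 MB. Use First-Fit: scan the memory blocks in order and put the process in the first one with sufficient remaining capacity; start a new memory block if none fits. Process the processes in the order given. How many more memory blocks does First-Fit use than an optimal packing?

First-Fit: [32,65,141] [172,49] [237] [179] [236] [145] [134] [252] [210] → 9 memory blocks.
9 processes exceed 128 MB (half the capacity), and no two of those can share a memory block, so at least 9 memory blocks are needed.
So 9 is already optimal.

0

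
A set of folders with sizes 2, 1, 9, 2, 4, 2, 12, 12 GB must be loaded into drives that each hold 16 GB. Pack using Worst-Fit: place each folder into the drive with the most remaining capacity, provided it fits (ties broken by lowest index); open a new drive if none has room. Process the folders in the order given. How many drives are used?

drive 1: place 2 GB, 14 GB left
drive 1: place 1 GB, 13 GB left
drive 1: place 9 GB, 4 GB left
drive 1: place 2 GB, 2 GB left
drive 2: place 4 GB, 12 GB left
drive 2: place 2 GB, 10 GB left
drive 3: place 12 GB, 4 GB left
drive 4: place 12 GB, 4 GB left
Final drives: [2,1,9,2] [4,2] [12] [12].

4 drives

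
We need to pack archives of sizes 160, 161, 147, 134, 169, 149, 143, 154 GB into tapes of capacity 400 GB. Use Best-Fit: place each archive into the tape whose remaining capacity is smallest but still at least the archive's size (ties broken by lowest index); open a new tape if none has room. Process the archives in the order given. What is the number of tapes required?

160 GB → tape 1 (remaining 240 GB)
161 GB → tape 1 (remaining 79 GB)
147 GB → tape 2 (remaining 253 GB)
134 GB → tape 2 (remaining 119 GB)
169 GB → tape 3 (remaining 231 GB)
149 GB → tape 3 (remaining 82 GB)
143 GB → tape 4 (remaining 257 GB)
154 GB → tape 4 (remaining 103 GB)
Final tapes: [160,161] [147,134] [169,149] [143,154].

4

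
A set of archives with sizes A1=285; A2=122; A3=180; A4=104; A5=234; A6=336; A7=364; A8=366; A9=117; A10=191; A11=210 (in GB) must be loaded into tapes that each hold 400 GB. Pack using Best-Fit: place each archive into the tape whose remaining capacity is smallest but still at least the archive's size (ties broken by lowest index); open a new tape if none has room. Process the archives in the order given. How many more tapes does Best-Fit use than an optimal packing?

1

Best-Fit: [285,104] [122,180] [234,117] [336] [364] [366] [191] [210] → 8 tapes.
Total size 2509 GB; any packing needs at least ⌈2509/400⌉ = 7 tapes.
An optimal packing achieves that bound: [366] [364] [336] [285,104] [234,122] [210,180] [191,117] → 7 tapes.
Excess: 8 − 7 = 1.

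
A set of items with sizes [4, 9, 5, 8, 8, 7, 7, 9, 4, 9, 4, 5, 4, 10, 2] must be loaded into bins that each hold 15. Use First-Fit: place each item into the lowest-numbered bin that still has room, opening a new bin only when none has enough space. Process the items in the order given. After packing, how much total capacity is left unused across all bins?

bin 1: place 4, 11 left
bin 1: place 9, 2 left
bin 2: place 5, 10 left
bin 2: place 8, 2 left
bin 3: place 8, 7 left
bin 3: place 7, 0 left
bin 4: place 7, 8 left
bin 5: place 9, 6 left
bin 4: place 4, 4 left
bin 6: place 9, 6 left
bin 4: place 4, 0 left
bin 5: place 5, 1 left
bin 6: place 4, 2 left
bin 7: place 10, 5 left
bin 1: place 2, 0 left
7 bins × 15 = 105; used 95; unused 10.

10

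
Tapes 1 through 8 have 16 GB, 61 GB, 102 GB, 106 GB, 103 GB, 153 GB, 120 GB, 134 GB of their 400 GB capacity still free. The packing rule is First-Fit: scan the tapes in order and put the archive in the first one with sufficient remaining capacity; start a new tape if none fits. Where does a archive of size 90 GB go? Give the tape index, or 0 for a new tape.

3

Tapes with room: tape 3 (102 GB), tape 4 (106 GB), tape 5 (103 GB), tape 6 (153 GB), tape 7 (120 GB), tape 8 (134 GB).
The first with room is tape 3.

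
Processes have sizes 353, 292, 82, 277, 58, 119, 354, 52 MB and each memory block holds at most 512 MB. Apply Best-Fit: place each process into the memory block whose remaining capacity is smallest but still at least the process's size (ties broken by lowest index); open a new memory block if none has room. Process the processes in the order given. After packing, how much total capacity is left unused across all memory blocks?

memory block 1: place 353 MB, 159 MB left
memory block 2: place 292 MB, 220 MB left
memory block 1: place 82 MB, 77 MB left
memory block 3: place 277 MB, 235 MB left
memory block 1: place 58 MB, 19 MB left
memory block 2: place 119 MB, 101 MB left
memory block 4: place 354 MB, 158 MB left
memory block 2: place 52 MB, 49 MB left
4 memory blocks × 512 MB = 2048 MB; used 1587 MB; unused 461 MB.

461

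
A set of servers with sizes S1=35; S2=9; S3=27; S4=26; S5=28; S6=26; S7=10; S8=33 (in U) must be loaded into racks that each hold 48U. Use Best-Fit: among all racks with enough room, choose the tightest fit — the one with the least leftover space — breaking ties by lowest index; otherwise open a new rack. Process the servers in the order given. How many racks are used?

6 racks

S1 (35U) → rack 1 (remaining 13U)
S2 (9U) → rack 1 (remaining 4U)
S3 (27U) → rack 2 (remaining 21U)
S4 (26U) → rack 3 (remaining 22U)
S5 (28U) → rack 4 (remaining 20U)
S6 (26U) → rack 5 (remaining 22U)
S7 (10U) → rack 4 (remaining 10U)
S8 (33U) → rack 6 (remaining 15U)
Final racks: [35,9] [27] [26] [28,10] [26] [33].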